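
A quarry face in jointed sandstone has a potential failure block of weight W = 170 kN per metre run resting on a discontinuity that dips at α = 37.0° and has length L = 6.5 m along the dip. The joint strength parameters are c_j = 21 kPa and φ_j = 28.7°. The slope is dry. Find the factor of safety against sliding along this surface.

Resolving the block weight along and normal to the plane and applying the Mohr–Coulomb strength on the joint:
N' = W cosα = 170·cos37.0° = 135.8 kN/m
Driving force T = W sinα = 170·sin37.0° = 102.3 kN/m
Resisting force R = c_j·L + N'·tanφ_j = 21·6.5 + 135.8·tan28.7° = 136.5 + 74.3 = 210.8 kN/m
FS = R / T = 210.8 / 102.3 = 2.061

FS = 2.06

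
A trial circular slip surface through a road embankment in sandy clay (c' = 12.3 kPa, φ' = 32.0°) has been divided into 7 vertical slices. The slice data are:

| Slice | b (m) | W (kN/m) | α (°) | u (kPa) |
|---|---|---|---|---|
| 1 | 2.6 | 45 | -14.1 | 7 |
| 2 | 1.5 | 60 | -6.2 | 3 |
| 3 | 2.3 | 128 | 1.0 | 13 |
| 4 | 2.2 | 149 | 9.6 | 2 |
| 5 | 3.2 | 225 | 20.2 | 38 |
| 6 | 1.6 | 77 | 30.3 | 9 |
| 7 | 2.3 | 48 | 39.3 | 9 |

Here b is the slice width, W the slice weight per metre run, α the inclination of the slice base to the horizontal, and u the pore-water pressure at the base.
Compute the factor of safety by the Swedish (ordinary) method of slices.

FS = 3.18

Ordinary method of slices: FS = Σ[c'·Δl_i + (W_i cosα_i − u_i·Δl_i)·tanφ'] / Σ W_i sinα_i, with Δl_i = b_i / cosα_i.
Slice 1: Δl = 2.6/cos(-14.1°) = 2.681 m; N'_1 = 45·cos(-14.1°) − 7·2.681 = 24.9; c'Δl = 32.97; W sinα = -11.0
Slice 2: Δl = 1.5/cos(-6.2°) = 1.509 m; N'_2 = 60·cos(-6.2°) − 3·1.509 = 55.1; c'Δl = 18.56; W sinα = -6.5
Slice 3: Δl = 2.3/cos1.0° = 2.300 m; N'_3 = 128·cos1.0° − 13·2.300 = 98.1; c'Δl = 28.29; W sinα = 2.2
Slice 4: Δl = 2.2/cos9.6° = 2.231 m; N'_4 = 149·cos9.6° − 2·2.231 = 142.5; c'Δl = 27.44; W sinα = 24.8
Slice 5: Δl = 3.2/cos20.2° = 3.410 m; N'_5 = 225·cos20.2° − 38·3.410 = 81.6; c'Δl = 41.94; W sinα = 77.7
Slice 6: Δl = 1.6/cos30.3° = 1.853 m; N'_6 = 77·cos30.3° − 9·1.853 = 49.8; c'Δl = 22.79; W sinα = 38.8
Slice 7: Δl = 2.3/cos39.3° = 2.972 m; N'_7 = 48·cos39.3° − 9·2.972 = 10.4; c'Δl = 36.56; W sinα = 30.4
Σc'Δl = 208.6 kN/m; ΣN' = 462.3 kN/m; ΣW sinα = 156.6 kN/m
Resisting = 208.6 + 462.3·tan32.0° = 208.6 + 288.9 = 497.4 kN/m
FS = 497.4 / 156.6 = 3.177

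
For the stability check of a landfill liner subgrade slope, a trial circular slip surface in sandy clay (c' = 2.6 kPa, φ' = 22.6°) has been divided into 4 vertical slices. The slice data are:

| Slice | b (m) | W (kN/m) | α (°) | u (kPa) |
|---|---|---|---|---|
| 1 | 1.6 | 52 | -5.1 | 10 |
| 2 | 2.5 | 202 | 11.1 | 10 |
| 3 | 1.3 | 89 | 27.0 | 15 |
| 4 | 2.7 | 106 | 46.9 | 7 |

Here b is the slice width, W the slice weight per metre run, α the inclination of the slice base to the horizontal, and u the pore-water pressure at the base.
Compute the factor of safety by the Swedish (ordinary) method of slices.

FS = 1.01

Ordinary method of slices: FS = Σ[c'·Δl_i + (W_i cosα_i − u_i·Δl_i)·tanφ'] / Σ W_i sinα_i, with Δl_i = b_i / cosα_i.
Slice 1: Δl = 1.6/cos(-5.1°) = 1.606 m; N'_1 = 52·cos(-5.1°) − 10·1.606 = 35.7; c'Δl = 4.18; W sinα = -4.6
Slice 2: Δl = 2.5/cos11.1° = 2.548 m; N'_2 = 202·cos11.1° − 10·2.548 = 172.7; c'Δl = 6.62; W sinα = 38.9
Slice 3: Δl = 1.3/cos27.0° = 1.459 m; N'_3 = 89·cos27.0° − 15·1.459 = 57.4; c'Δl = 3.79; W sinα = 40.4
Slice 4: Δl = 2.7/cos46.9° = 3.952 m; N'_4 = 106·cos46.9° − 7·3.952 = 44.8; c'Δl = 10.27; W sinα = 77.4
Σc'Δl = 24.9 kN/m; ΣN' = 310.7 kN/m; ΣW sinα = 152.1 kN/m
Resisting = 24.9 + 310.7·tan22.6° = 24.9 + 129.3 = 154.2 kN/m
FS = 154.2 / 152.1 = 1.014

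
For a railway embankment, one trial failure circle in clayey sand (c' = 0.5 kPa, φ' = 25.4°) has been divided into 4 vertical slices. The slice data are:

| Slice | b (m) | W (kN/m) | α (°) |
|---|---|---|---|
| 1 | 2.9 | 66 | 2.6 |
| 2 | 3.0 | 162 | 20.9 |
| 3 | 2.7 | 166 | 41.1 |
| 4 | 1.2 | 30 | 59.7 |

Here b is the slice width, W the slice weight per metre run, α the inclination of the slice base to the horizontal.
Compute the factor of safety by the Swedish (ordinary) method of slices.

FS = 0.90

Ordinary method of slices: FS = Σ[c'·Δl_i + (W_i cosα_i)·tanφ'] / Σ W_i sinα_i, with Δl_i = b_i / cosα_i.
Slice 1: Δl = 2.9/cos2.6° = 2.903 m; N'_1 = 66·cos2.6° = 65.9; c'Δl = 1.45; W sinα = 3.0
Slice 2: Δl = 3.0/cos20.9° = 3.211 m; N'_2 = 162·cos20.9° = 151.3; c'Δl = 1.61; W sinα = 57.8
Slice 3: Δl = 2.7/cos41.1° = 3.583 m; N'_3 = 166·cos41.1° = 125.1; c'Δl = 1.79; W sinα = 109.1
Slice 4: Δl = 1.2/cos59.7° = 2.378 m; N'_4 = 30·cos59.7° = 15.1; c'Δl = 1.19; W sinα = 25.9
Σc'Δl = 6.0 kN/m; ΣN' = 357.5 kN/m; ΣW sinα = 195.8 kN/m
Resisting = 6.0 + 357.5·tan25.4° = 6.0 + 169.8 = 175.8 kN/m
FS = 175.8 / 195.8 = 0.898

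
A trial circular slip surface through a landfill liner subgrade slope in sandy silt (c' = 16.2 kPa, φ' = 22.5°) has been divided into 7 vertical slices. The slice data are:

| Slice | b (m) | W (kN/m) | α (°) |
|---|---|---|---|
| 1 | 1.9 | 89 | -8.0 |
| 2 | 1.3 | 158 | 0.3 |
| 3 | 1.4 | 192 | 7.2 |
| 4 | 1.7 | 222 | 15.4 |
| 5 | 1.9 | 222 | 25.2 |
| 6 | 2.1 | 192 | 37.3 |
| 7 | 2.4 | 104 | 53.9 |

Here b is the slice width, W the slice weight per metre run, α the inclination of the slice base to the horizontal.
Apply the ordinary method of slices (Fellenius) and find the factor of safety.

FS = 1.88

Ordinary method of slices: FS = Σ[c'·Δl_i + (W_i cosα_i)·tanφ'] / Σ W_i sinα_i, with Δl_i = b_i / cosα_i.
Slice 1: Δl = 1.9/cos(-8.0°) = 1.919 m; N'_1 = 89·cos(-8.0°) = 88.1; c'Δl = 31.08; W sinα = -12.4
Slice 2: Δl = 1.3/cos0.3° = 1.300 m; N'_2 = 158·cos0.3° = 158.0; c'Δl = 21.06; W sinα = 0.8
Slice 3: Δl = 1.4/cos7.2° = 1.411 m; N'_3 = 192·cos7.2° = 190.5; c'Δl = 22.86; W sinα = 24.1
Slice 4: Δl = 1.7/cos15.4° = 1.763 m; N'_4 = 222·cos15.4° = 214.0; c'Δl = 28.57; W sinα = 59.0
Slice 5: Δl = 1.9/cos25.2° = 2.100 m; N'_5 = 222·cos25.2° = 200.9; c'Δl = 34.02; W sinα = 94.5
Slice 6: Δl = 2.1/cos37.3° = 2.640 m; N'_6 = 192·cos37.3° = 152.7; c'Δl = 42.77; W sinα = 116.3
Slice 7: Δl = 2.4/cos53.9° = 4.073 m; N'_7 = 104·cos53.9° = 61.3; c'Δl = 65.99; W sinα = 84.0
Σc'Δl = 246.3 kN/m; ΣN' = 1065.5 kN/m; ΣW sinα = 366.4 kN/m
Resisting = 246.3 + 1065.5·tan22.5° = 246.3 + 441.4 = 687.7 kN/m
FS = 687.7 / 366.4 = 1.877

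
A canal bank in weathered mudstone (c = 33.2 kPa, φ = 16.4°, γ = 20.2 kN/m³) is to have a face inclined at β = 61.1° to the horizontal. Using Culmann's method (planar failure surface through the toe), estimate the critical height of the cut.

H_c = 19.09 m

Culmann's analysis gives the critical failure plane at α_cr = (β + φ)/2 = (61.1 + 16.4)/2 = 38.8°, and the critical height
H_c = (4c/γ) · sinβ cosφ / [1 − cos(β − φ)]
    = (4·33.2/20.2) · sin61.1°·cos16.4° / [1 − cos(44.7°)]
    = 6.574 · 0.8755·0.9593 / [1 − 0.7108]
    = 6.574 · 0.8398 / 0.2892
    = 19.09 m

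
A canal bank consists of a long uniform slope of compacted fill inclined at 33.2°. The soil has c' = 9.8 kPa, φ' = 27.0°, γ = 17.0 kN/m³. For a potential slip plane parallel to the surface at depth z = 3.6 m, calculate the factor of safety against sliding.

FS = 1.13

For an infinite slope with a slip plane parallel to the surface (no pore pressure): FS = [c' + γz cos²β tanφ'] / [γz sinβ cosβ].
γz = 17.0·3.6 = 61.20 kN/m²
Numerator = 9.8 + 61.20·cos²33.2°·tan27.0° = 9.8 + 61.20·0.7002·0.5095 = 31.634 kPa
Denominator = 61.20·sin33.2°·cos33.2° = 61.20·0.5476·0.8368 = 28.041 kPa
FS = 31.634 / 28.041 = 1.128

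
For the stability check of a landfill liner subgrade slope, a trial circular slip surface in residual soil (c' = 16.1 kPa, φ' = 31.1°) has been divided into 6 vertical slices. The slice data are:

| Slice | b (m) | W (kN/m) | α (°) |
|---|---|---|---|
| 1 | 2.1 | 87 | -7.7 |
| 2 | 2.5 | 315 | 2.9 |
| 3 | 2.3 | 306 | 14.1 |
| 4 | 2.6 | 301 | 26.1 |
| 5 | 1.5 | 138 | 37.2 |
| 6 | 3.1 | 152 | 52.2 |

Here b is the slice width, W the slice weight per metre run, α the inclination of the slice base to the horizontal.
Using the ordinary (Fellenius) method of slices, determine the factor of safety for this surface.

FS = 2.36

Ordinary method of slices: FS = Σ[c'·Δl_i + (W_i cosα_i)·tanφ'] / Σ W_i sinα_i, with Δl_i = b_i / cosα_i.
Slice 1: Δl = 2.1/cos(-7.7°) = 2.119 m; N'_1 = 87·cos(-7.7°) = 86.2; c'Δl = 34.12; W sinα = -11.7
Slice 2: Δl = 2.5/cos2.9° = 2.503 m; N'_2 = 315·cos2.9° = 314.6; c'Δl = 40.30; W sinα = 15.9
Slice 3: Δl = 2.3/cos14.1° = 2.371 m; N'_3 = 306·cos14.1° = 296.8; c'Δl = 38.18; W sinα = 74.5
Slice 4: Δl = 2.6/cos26.1° = 2.895 m; N'_4 = 301·cos26.1° = 270.3; c'Δl = 46.61; W sinα = 132.4
Slice 5: Δl = 1.5/cos37.2° = 1.883 m; N'_5 = 138·cos37.2° = 109.9; c'Δl = 30.32; W sinα = 83.4
Slice 6: Δl = 3.1/cos52.2° = 5.058 m; N'_6 = 152·cos52.2° = 93.2; c'Δl = 81.43; W sinα = 120.1
Σc'Δl = 271.0 kN/m; ΣN' = 1171.0 kN/m; ΣW sinα = 414.8 kN/m
Resisting = 271.0 + 1171.0·tan31.1° = 271.0 + 706.4 = 977.3 kN/m
FS = 977.3 / 414.8 = 2.356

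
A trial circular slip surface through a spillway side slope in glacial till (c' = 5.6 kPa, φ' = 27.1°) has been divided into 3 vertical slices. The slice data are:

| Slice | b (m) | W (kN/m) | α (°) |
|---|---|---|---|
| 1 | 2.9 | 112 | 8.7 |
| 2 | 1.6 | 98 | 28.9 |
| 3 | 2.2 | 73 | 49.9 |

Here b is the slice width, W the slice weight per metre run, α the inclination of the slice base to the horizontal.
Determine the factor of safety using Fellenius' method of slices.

FS = 1.42

Ordinary method of slices: FS = Σ[c'·Δl_i + (W_i cosα_i)·tanφ'] / Σ W_i sinα_i, with Δl_i = b_i / cosα_i.
Slice 1: Δl = 2.9/cos8.7° = 2.934 m; N'_1 = 112·cos8.7° = 110.7; c'Δl = 16.43; W sinα = 16.9
Slice 2: Δl = 1.6/cos28.9° = 1.828 m; N'_2 = 98·cos28.9° = 85.8; c'Δl = 10.23; W sinα = 47.4
Slice 3: Δl = 2.2/cos49.9° = 3.415 m; N'_3 = 73·cos49.9° = 47.0; c'Δl = 19.13; W sinα = 55.8
Σc'Δl = 45.8 kN/m; ΣN' = 243.5 kN/m; ΣW sinα = 120.1 kN/m
Resisting = 45.8 + 243.5·tan27.1° = 45.8 + 124.6 = 170.4 kN/m
FS = 170.4 / 120.1 = 1.418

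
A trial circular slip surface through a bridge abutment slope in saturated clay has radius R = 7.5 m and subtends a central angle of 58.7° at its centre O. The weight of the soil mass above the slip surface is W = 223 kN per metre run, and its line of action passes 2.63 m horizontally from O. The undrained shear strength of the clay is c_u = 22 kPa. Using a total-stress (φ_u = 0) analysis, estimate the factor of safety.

Taking moments about the centre O, the resisting moment is provided by the undrained shear strength acting along the arc:
Arc length L_a = R·θ = 7.5·(58.7°·π/180) = 7.5·1.0245 = 7.68 m
M_R = c_u·L_a·R = 22·7.68·7.5 = 1267.8 kN·m/m
M_D = W·d = 223·2.63 = 586.5 kN·m/m
FS = M_R / M_D = 1267.8 / 586.5 = 2.162

FS = 2.16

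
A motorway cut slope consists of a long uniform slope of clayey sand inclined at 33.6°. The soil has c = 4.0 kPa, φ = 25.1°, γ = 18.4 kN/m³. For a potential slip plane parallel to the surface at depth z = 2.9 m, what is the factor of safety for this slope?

For an infinite slope with a slip plane parallel to the surface (no pore pressure): FS = [c + γz cos²β tanφ] / [γz sinβ cosβ].
γz = 18.4·2.9 = 53.36 kN/m²
Numerator = 4.0 + 53.36·cos²33.6°·tan25.1° = 4.0 + 53.36·0.6938·0.4684 = 21.341 kPa
Denominator = 53.36·sin33.6°·cos33.6° = 53.36·0.5534·0.8329 = 24.595 kPa
FS = 21.341 / 24.595 = 0.868

FS = 0.87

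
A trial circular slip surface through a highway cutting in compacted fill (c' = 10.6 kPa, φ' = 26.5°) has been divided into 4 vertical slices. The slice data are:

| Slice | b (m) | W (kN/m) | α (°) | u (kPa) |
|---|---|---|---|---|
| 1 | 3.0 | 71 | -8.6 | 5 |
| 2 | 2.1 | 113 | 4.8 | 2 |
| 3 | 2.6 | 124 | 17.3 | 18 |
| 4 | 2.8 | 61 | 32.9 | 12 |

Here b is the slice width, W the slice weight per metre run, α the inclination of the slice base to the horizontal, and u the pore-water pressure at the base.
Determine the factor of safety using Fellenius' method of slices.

Ordinary method of slices: FS = Σ[c'·Δl_i + (W_i cosα_i − u_i·Δl_i)·tanφ'] / Σ W_i sinα_i, with Δl_i = b_i / cosα_i.
Slice 1: Δl = 3.0/cos(-8.6°) = 3.034 m; N'_1 = 71·cos(-8.6°) − 5·3.034 = 55.0; c'Δl = 32.16; W sinα = -10.6
Slice 2: Δl = 2.1/cos4.8° = 2.107 m; N'_2 = 113·cos4.8° − 2·2.107 = 108.4; c'Δl = 22.34; W sinα = 9.5
Slice 3: Δl = 2.6/cos17.3° = 2.723 m; N'_3 = 124·cos17.3° − 18·2.723 = 69.4; c'Δl = 28.87; W sinα = 36.9
Slice 4: Δl = 2.8/cos32.9° = 3.335 m; N'_4 = 61·cos32.9° − 12·3.335 = 11.2; c'Δl = 35.35; W sinα = 33.1
Σc'Δl = 118.7 kN/m; ΣN' = 244.0 kN/m; ΣW sinα = 68.8 kN/m
Resisting = 118.7 + 244.0·tan26.5° = 118.7 + 121.6 = 240.4 kN/m
FS = 240.4 / 68.8 = 3.491

FS = 3.49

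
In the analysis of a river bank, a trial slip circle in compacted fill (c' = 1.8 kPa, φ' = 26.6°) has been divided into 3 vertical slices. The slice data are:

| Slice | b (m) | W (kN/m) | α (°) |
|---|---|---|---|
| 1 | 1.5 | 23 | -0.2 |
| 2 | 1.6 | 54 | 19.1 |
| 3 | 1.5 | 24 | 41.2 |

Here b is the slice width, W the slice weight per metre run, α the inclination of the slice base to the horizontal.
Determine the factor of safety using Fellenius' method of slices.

FS = 1.66

Ordinary method of slices: FS = Σ[c'·Δl_i + (W_i cosα_i)·tanφ'] / Σ W_i sinα_i, with Δl_i = b_i / cosα_i.
Slice 1: Δl = 1.5/cos(-0.2°) = 1.500 m; N'_1 = 23·cos(-0.2°) = 23.0; c'Δl = 2.70; W sinα = -0.1
Slice 2: Δl = 1.6/cos19.1° = 1.693 m; N'_2 = 54·cos19.1° = 51.0; c'Δl = 3.05; W sinα = 17.7
Slice 3: Δl = 1.5/cos41.2° = 1.994 m; N'_3 = 24·cos41.2° = 18.1; c'Δl = 3.59; W sinα = 15.8
Σc'Δl = 9.3 kN/m; ΣN' = 92.1 kN/m; ΣW sinα = 33.4 kN/m
Resisting = 9.3 + 92.1·tan26.6° = 9.3 + 46.1 = 55.4 kN/m
FS = 55.4 / 33.4 = 1.660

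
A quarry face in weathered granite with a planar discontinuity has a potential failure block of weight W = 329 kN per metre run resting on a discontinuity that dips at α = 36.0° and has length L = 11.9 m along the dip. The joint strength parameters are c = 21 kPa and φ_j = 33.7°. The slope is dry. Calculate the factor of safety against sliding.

Resolving the block weight along and normal to the plane and applying the Mohr–Coulomb strength on the joint:
N' = W cosα = 329·cos36.0° = 266.2 kN/m
Driving force T = W sinα = 329·sin36.0° = 193.4 kN/m
Resisting force R = c·L + N'·tanφ_j = 21·11.9 + 266.2·tan33.7° = 249.9 + 177.5 = 427.4 kN/m
FS = R / T = 427.4 / 193.4 = 2.210

FS = 2.21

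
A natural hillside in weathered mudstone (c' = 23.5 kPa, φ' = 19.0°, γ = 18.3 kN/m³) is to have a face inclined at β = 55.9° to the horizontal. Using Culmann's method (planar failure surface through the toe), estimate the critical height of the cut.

Culmann's analysis gives the critical failure plane at α_cr = (β + φ')/2 = (55.9 + 19.0)/2 = 37.5°, and the critical height
H_c = (4c'/γ) · sinβ cosφ' / [1 − cos(β − φ')]
    = (4·23.5/18.3) · sin55.9°·cos19.0° / [1 − cos(36.9°)]
    = 5.137 · 0.8281·0.9455 / [1 − 0.7997]
    = 5.137 · 0.7829 / 0.2003
    = 20.08 m

H_c = 20.08 m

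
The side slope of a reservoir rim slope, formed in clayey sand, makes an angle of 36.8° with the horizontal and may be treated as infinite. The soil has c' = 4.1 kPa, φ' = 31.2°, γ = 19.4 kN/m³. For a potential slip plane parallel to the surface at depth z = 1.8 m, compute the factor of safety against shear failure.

FS = 1.05

For an infinite slope with a slip plane parallel to the surface (no pore pressure): FS = [c' + γz cos²β tanφ'] / [γz sinβ cosβ].
γz = 19.4·1.8 = 34.92 kN/m²
Numerator = 4.1 + 34.92·cos²36.8°·tan31.2° = 4.1 + 34.92·0.6412·0.6056 = 17.660 kPa
Denominator = 34.92·sin36.8°·cos36.8° = 34.92·0.5990·0.8007 = 16.750 kPa
FS = 17.660 / 16.750 = 1.054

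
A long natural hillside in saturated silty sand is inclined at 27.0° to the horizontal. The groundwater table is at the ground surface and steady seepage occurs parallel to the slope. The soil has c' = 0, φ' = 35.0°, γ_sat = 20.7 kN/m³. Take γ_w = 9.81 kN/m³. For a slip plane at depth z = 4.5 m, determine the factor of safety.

With seepage parallel to the slope and the water table at the surface, the effective normal stress on the slip plane uses the buoyant unit weight γ' = γ_sat − γ_w while the driving shear stress uses γ_sat:
FS = [c' + γ' z cos²β tanφ'] / [γ_sat z sinβ cosβ]
(For c' = 0 this reduces to FS = (γ'/γ_sat)·tanφ'/tanβ.)
γ' = 20.7 − 9.81 = 10.89 kN/m³
Numerator = 0.0 + 10.89·4.5·cos²27.0°·tan35.0° = 0.0 + 10.89·4.5·0.7939·0.7002 = 27.241 kPa
Denominator = 20.7·4.5·sin27.0°·cos27.0° = 20.7·4.5·0.4540·0.8910 = 37.680 kPa
FS = 27.241 / 37.680 = 0.723

FS = 0.72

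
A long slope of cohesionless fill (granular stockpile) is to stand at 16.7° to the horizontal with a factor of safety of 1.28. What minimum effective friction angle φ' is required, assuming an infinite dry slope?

φ' = 21.0°

FS = tanφ'/tanβ ⇒ tanφ' = FS · tanβ = 1.28 · tan16.7° = 0.3840
φ' = arctan(0.3840) = 21.01°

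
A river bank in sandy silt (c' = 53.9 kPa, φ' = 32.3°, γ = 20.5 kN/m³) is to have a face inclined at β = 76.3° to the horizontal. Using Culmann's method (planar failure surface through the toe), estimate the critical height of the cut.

H_c = 30.77 m

Culmann's analysis gives the critical failure plane at α_cr = (β + φ')/2 = (76.3 + 32.3)/2 = 54.3°, and the critical height
H_c = (4c'/γ) · sinβ cosφ' / [1 − cos(β − φ')]
    = (4·53.9/20.5) · sin76.3°·cos32.3° / [1 − cos(44.0°)]
    = 10.517 · 0.9715·0.8453 / [1 − 0.7193]
    = 10.517 · 0.8212 / 0.2807
    = 30.77 m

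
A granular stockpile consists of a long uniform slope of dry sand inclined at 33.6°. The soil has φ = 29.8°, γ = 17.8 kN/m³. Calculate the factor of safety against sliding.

FS = 0.86

For a dry cohesionless infinite slope the factor of safety is FS = tanφ / tanβ.
FS = tan29.8° / tan33.6° = 0.5727 / 0.6644 = 0.862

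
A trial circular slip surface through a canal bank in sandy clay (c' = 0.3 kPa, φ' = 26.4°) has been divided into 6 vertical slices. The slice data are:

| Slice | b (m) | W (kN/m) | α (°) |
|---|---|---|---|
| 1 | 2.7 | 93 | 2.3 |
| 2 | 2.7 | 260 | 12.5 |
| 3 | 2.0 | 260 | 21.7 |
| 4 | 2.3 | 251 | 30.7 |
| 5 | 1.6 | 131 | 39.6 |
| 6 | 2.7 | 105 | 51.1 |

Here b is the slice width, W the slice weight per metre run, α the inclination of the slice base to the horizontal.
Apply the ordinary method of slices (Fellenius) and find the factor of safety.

Ordinary method of slices: FS = Σ[c'·Δl_i + (W_i cosα_i)·tanφ'] / Σ W_i sinα_i, with Δl_i = b_i / cosα_i.
Slice 1: Δl = 2.7/cos2.3° = 2.702 m; N'_1 = 93·cos2.3° = 92.9; c'Δl = 0.81; W sinα = 3.7
Slice 2: Δl = 2.7/cos12.5° = 2.766 m; N'_2 = 260·cos12.5° = 253.8; c'Δl = 0.83; W sinα = 56.3
Slice 3: Δl = 2.0/cos21.7° = 2.153 m; N'_3 = 260·cos21.7° = 241.6; c'Δl = 0.65; W sinα = 96.1
Slice 4: Δl = 2.3/cos30.7° = 2.675 m; N'_4 = 251·cos30.7° = 215.8; c'Δl = 0.80; W sinα = 128.1
Slice 5: Δl = 1.6/cos39.6° = 2.077 m; N'_5 = 131·cos39.6° = 100.9; c'Δl = 0.62; W sinα = 83.5
Slice 6: Δl = 2.7/cos51.1° = 4.300 m; N'_6 = 105·cos51.1° = 65.9; c'Δl = 1.29; W sinα = 81.7
Σc'Δl = 5.0 kN/m; ΣN' = 971.0 kN/m; ΣW sinα = 449.5 kN/m
Resisting = 5.0 + 971.0·tan26.4° = 5.0 + 482.0 = 487.0 kN/m
FS = 487.0 / 449.5 = 1.083

FS = 1.08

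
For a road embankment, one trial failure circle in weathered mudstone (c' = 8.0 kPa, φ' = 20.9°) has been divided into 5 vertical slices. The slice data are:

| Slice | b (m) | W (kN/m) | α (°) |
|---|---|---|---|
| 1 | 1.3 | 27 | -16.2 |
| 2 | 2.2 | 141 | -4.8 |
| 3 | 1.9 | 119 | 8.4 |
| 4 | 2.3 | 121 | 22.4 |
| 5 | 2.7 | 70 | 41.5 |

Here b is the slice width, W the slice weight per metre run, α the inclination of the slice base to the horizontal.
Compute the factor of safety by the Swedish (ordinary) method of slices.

Ordinary method of slices: FS = Σ[c'·Δl_i + (W_i cosα_i)·tanφ'] / Σ W_i sinα_i, with Δl_i = b_i / cosα_i.
Slice 1: Δl = 1.3/cos(-16.2°) = 1.354 m; N'_1 = 27·cos(-16.2°) = 25.9; c'Δl = 10.83; W sinα = -7.5
Slice 2: Δl = 2.2/cos(-4.8°) = 2.208 m; N'_2 = 141·cos(-4.8°) = 140.5; c'Δl = 17.66; W sinα = -11.8
Slice 3: Δl = 1.9/cos8.4° = 1.921 m; N'_3 = 119·cos8.4° = 117.7; c'Δl = 15.36; W sinα = 17.4
Slice 4: Δl = 2.3/cos22.4° = 2.488 m; N'_4 = 121·cos22.4° = 111.9; c'Δl = 19.90; W sinα = 46.1
Slice 5: Δl = 2.7/cos41.5° = 3.605 m; N'_5 = 70·cos41.5° = 52.4; c'Δl = 28.84; W sinα = 46.4
Σc'Δl = 92.6 kN/m; ΣN' = 448.5 kN/m; ΣW sinα = 90.5 kN/m
Resisting = 92.6 + 448.5·tan20.9° = 92.6 + 171.2 = 263.8 kN/m
FS = 263.8 / 90.5 = 2.914

FS = 2.91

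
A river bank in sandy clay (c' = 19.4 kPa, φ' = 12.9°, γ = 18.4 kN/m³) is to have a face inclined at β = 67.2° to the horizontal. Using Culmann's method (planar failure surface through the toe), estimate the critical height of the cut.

H_c = 9.10 m

Culmann's analysis gives the critical failure plane at α_cr = (β + φ')/2 = (67.2 + 12.9)/2 = 40.1°, and the critical height
H_c = (4c'/γ) · sinβ cosφ' / [1 − cos(β − φ')]
    = (4·19.4/18.4) · sin67.2°·cos12.9° / [1 − cos(54.3°)]
    = 4.217 · 0.9219·0.9748 / [1 − 0.5835]
    = 4.217 · 0.8986 / 0.4165
    = 9.10 m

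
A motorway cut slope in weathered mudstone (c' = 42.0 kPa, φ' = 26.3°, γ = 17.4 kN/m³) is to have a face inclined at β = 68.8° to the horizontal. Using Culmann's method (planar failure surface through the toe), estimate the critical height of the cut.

Culmann's analysis gives the critical failure plane at α_cr = (β + φ')/2 = (68.8 + 26.3)/2 = 47.5°, and the critical height
H_c = (4c'/γ) · sinβ cosφ' / [1 − cos(β − φ')]
    = (4·42.0/17.4) · sin68.8°·cos26.3° / [1 − cos(42.5°)]
    = 9.655 · 0.9323·0.8965 / [1 − 0.7373]
    = 9.655 · 0.8358 / 0.2627
    = 30.72 m

H_c = 30.72 m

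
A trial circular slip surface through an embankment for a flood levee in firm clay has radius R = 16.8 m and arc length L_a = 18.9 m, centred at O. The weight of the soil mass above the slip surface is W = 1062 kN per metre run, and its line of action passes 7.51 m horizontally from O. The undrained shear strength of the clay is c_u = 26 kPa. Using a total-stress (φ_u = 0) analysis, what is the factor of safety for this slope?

FS = 1.04

Taking moments about the centre O, the resisting moment is provided by the undrained shear strength acting along the arc:
M_R = c_u·L_a·R = 26·18.90·16.8 = 8255.5 kN·m/m
M_D = W·d = 1062·7.51 = 7975.6 kN·m/m
FS = M_R / M_D = 8255.5 / 7975.6 = 1.035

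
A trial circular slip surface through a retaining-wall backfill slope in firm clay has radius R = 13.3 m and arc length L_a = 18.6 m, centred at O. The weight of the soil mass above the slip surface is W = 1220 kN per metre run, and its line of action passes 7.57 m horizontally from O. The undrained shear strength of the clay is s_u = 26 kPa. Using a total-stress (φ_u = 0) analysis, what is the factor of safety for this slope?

FS = 0.70

Taking moments about the centre O, the resisting moment is provided by the undrained shear strength acting along the arc:
M_R = s_u·L_a·R = 26·18.60·13.3 = 6431.9 kN·m/m
M_D = W·d = 1220·7.57 = 9235.4 kN·m/m
FS = M_R / M_D = 6431.9 / 9235.4 = 0.696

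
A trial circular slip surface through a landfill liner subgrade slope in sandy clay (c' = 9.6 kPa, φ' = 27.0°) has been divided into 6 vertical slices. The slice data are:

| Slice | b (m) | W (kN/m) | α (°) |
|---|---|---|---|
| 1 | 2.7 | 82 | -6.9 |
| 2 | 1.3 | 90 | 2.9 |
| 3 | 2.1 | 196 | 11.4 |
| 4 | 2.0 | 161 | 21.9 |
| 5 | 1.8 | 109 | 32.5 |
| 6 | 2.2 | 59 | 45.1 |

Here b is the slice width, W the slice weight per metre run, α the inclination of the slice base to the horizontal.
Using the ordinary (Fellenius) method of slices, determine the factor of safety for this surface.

Ordinary method of slices: FS = Σ[c'·Δl_i + (W_i cosα_i)·tanφ'] / Σ W_i sinα_i, with Δl_i = b_i / cosα_i.
Slice 1: Δl = 2.7/cos(-6.9°) = 2.720 m; N'_1 = 82·cos(-6.9°) = 81.4; c'Δl = 26.11; W sinα = -9.9
Slice 2: Δl = 1.3/cos2.9° = 1.302 m; N'_2 = 90·cos2.9° = 89.9; c'Δl = 12.50; W sinα = 4.6
Slice 3: Δl = 2.1/cos11.4° = 2.142 m; N'_3 = 196·cos11.4° = 192.1; c'Δl = 20.57; W sinα = 38.7
Slice 4: Δl = 2.0/cos21.9° = 2.156 m; N'_4 = 161·cos21.9° = 149.4; c'Δl = 20.69; W sinα = 60.1
Slice 5: Δl = 1.8/cos32.5° = 2.134 m; N'_5 = 109·cos32.5° = 91.9; c'Δl = 20.49; W sinα = 58.6
Slice 6: Δl = 2.2/cos45.1° = 3.117 m; N'_6 = 59·cos45.1° = 41.6; c'Δl = 29.92; W sinα = 41.8
Σc'Δl = 130.3 kN/m; ΣN' = 646.4 kN/m; ΣW sinα = 193.9 kN/m
Resisting = 130.3 + 646.4·tan27.0° = 130.3 + 329.3 = 459.6 kN/m
FS = 459.6 / 193.9 = 2.371

FS = 2.37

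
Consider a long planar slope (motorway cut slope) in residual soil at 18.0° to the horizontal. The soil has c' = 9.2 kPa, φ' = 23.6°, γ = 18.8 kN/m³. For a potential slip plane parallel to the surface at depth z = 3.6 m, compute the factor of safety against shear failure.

For an infinite slope with a slip plane parallel to the surface (no pore pressure): FS = [c' + γz cos²β tanφ'] / [γz sinβ cosβ].
γz = 18.8·3.6 = 67.68 kN/m²
Numerator = 9.2 + 67.68·cos²18.0°·tan23.6° = 9.2 + 67.68·0.9045·0.4369 = 35.945 kPa
Denominator = 67.68·sin18.0°·cos18.0° = 67.68·0.3090·0.9511 = 19.891 kPa
FS = 35.945 / 19.891 = 1.807

FS = 1.81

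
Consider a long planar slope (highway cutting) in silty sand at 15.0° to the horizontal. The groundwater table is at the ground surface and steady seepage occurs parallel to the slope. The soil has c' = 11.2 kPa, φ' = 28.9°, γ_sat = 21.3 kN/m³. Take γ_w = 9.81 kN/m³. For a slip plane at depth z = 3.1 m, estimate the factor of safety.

With seepage parallel to the slope and the water table at the surface, the effective normal stress on the slip plane uses the buoyant unit weight γ' = γ_sat − γ_w while the driving shear stress uses γ_sat:
FS = [c' + γ' z cos²β tanφ'] / [γ_sat z sinβ cosβ]
γ' = 21.3 − 9.81 = 11.49 kN/m³
Numerator = 11.2 + 11.49·3.1·cos²15.0°·tan28.9° = 11.2 + 11.49·3.1·0.9330·0.5520 = 29.546 kPa
Denominator = 21.3·3.1·sin15.0°·cos15.0° = 21.3·3.1·0.2588·0.9659 = 16.508 kPa
FS = 29.546 / 16.508 = 1.790

FS = 1.79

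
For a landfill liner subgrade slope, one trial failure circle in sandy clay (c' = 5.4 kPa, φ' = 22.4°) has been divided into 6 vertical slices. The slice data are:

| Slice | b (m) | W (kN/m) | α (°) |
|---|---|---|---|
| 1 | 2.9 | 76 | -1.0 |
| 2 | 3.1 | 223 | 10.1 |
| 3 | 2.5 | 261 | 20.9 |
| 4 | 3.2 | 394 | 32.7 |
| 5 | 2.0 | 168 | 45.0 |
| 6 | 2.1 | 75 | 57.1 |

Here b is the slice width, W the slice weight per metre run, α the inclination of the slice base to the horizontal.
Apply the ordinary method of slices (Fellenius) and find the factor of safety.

Ordinary method of slices: FS = Σ[c'·Δl_i + (W_i cosα_i)·tanφ'] / Σ W_i sinα_i, with Δl_i = b_i / cosα_i.
Slice 1: Δl = 2.9/cos(-1.0°) = 2.900 m; N'_1 = 76·cos(-1.0°) = 76.0; c'Δl = 15.66; W sinα = -1.3
Slice 2: Δl = 3.1/cos10.1° = 3.149 m; N'_2 = 223·cos10.1° = 219.5; c'Δl = 17.00; W sinα = 39.1
Slice 3: Δl = 2.5/cos20.9° = 2.676 m; N'_3 = 261·cos20.9° = 243.8; c'Δl = 14.45; W sinα = 93.1
Slice 4: Δl = 3.2/cos32.7° = 3.803 m; N'_4 = 394·cos32.7° = 331.6; c'Δl = 20.53; W sinα = 212.9
Slice 5: Δl = 2.0/cos45.0° = 2.828 m; N'_5 = 168·cos45.0° = 118.8; c'Δl = 15.27; W sinα = 118.8
Slice 6: Δl = 2.1/cos57.1° = 3.866 m; N'_6 = 75·cos57.1° = 40.7; c'Δl = 20.88; W sinα = 63.0
Σc'Δl = 103.8 kN/m; ΣN' = 1030.4 kN/m; ΣW sinα = 525.5 kN/m
Resisting = 103.8 + 1030.4·tan22.4° = 103.8 + 424.7 = 528.5 kN/m
FS = 528.5 / 525.5 = 1.006

FS = 1.01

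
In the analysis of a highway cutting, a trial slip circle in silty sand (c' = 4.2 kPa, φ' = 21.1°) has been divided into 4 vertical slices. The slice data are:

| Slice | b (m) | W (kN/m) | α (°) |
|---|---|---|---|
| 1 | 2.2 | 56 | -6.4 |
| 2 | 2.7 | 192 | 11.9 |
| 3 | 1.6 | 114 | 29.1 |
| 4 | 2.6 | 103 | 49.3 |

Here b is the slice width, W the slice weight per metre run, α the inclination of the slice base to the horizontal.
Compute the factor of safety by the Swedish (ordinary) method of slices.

Ordinary method of slices: FS = Σ[c'·Δl_i + (W_i cosα_i)·tanφ'] / Σ W_i sinα_i, with Δl_i = b_i / cosα_i.
Slice 1: Δl = 2.2/cos(-6.4°) = 2.214 m; N'_1 = 56·cos(-6.4°) = 55.7; c'Δl = 9.30; W sinα = -6.2
Slice 2: Δl = 2.7/cos11.9° = 2.759 m; N'_2 = 192·cos11.9° = 187.9; c'Δl = 11.59; W sinα = 39.6
Slice 3: Δl = 1.6/cos29.1° = 1.831 m; N'_3 = 114·cos29.1° = 99.6; c'Δl = 7.69; W sinα = 55.4
Slice 4: Δl = 2.6/cos49.3° = 3.987 m; N'_4 = 103·cos49.3° = 67.2; c'Δl = 16.75; W sinα = 78.1
Σc'Δl = 45.3 kN/m; ΣN' = 410.3 kN/m; ΣW sinα = 166.9 kN/m
Resisting = 45.3 + 410.3·tan21.1° = 45.3 + 158.3 = 203.6 kN/m
FS = 203.6 / 166.9 = 1.220

FS = 1.22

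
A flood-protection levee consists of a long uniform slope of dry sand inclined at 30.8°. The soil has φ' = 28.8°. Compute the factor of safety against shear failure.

FS = 0.92

For a dry cohesionless infinite slope the factor of safety is FS = tanφ' / tanβ.
FS = tan28.8° / tan30.8° = 0.5498 / 0.5961 = 0.922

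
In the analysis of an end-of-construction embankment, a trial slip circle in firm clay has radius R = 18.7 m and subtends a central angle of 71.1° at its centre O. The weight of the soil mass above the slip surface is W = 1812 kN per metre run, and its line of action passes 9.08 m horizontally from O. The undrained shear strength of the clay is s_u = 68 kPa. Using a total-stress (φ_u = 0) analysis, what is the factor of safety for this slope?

Taking moments about the centre O, the resisting moment is provided by the undrained shear strength acting along the arc:
Arc length L_a = R·θ = 18.7·(71.1°·π/180) = 18.7·1.2409 = 23.21 m
M_R = s_u·L_a·R = 68·23.21·18.7 = 29508.0 kN·m/m
M_D = W·d = 1812·9.08 = 16453.0 kN·m/m
FS = M_R / M_D = 29508.0 / 16453.0 = 1.793

FS = 1.79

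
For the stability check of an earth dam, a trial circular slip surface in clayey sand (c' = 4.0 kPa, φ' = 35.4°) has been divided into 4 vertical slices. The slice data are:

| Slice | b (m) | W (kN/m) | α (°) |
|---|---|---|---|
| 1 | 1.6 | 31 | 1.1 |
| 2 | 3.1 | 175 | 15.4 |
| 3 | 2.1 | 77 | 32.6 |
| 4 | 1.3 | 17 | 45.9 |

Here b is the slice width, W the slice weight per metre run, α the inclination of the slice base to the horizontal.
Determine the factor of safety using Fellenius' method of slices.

FS = 2.31

Ordinary method of slices: FS = Σ[c'·Δl_i + (W_i cosα_i)·tanφ'] / Σ W_i sinα_i, with Δl_i = b_i / cosα_i.
Slice 1: Δl = 1.6/cos1.1° = 1.600 m; N'_1 = 31·cos1.1° = 31.0; c'Δl = 6.40; W sinα = 0.6
Slice 2: Δl = 3.1/cos15.4° = 3.215 m; N'_2 = 175·cos15.4° = 168.7; c'Δl = 12.86; W sinα = 46.5
Slice 3: Δl = 2.1/cos32.6° = 2.493 m; N'_3 = 77·cos32.6° = 64.9; c'Δl = 9.97; W sinα = 41.5
Slice 4: Δl = 1.3/cos45.9° = 1.868 m; N'_4 = 17·cos45.9° = 11.8; c'Δl = 7.47; W sinα = 12.2
Σc'Δl = 36.7 kN/m; ΣN' = 276.4 kN/m; ΣW sinα = 100.8 kN/m
Resisting = 36.7 + 276.4·tan35.4° = 36.7 + 196.4 = 233.1 kN/m
FS = 233.1 / 100.8 = 2.314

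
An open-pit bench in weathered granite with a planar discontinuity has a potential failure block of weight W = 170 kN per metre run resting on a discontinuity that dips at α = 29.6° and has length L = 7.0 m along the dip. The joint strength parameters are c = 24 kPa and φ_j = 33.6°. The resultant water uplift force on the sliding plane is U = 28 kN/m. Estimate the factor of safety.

FS = 2.95

Resolving the block weight along and normal to the plane and applying the Mohr–Coulomb strength on the joint:
N' = W cosα − U = 170·cos29.6° − 28 = 119.8 kN/m
Driving force T = W sinα = 170·sin29.6° = 84.0 kN/m
Resisting force R = c·L + N'·tanφ_j = 24·7.0 + 119.8·tan33.6° = 168.0 + 79.6 = 247.6 kN/m
FS = R / T = 247.6 / 84.0 = 2.949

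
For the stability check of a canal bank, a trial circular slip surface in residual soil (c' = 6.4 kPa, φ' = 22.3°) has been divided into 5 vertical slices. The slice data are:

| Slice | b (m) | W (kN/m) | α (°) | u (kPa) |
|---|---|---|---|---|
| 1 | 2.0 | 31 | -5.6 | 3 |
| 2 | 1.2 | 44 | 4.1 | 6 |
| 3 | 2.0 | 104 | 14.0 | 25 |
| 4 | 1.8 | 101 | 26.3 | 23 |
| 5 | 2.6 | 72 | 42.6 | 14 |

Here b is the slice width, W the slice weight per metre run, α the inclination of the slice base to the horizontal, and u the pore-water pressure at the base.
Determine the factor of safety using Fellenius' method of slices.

FS = 1.13

Ordinary method of slices: FS = Σ[c'·Δl_i + (W_i cosα_i − u_i·Δl_i)·tanφ'] / Σ W_i sinα_i, with Δl_i = b_i / cosα_i.
Slice 1: Δl = 2.0/cos(-5.6°) = 2.010 m; N'_1 = 31·cos(-5.6°) − 3·2.010 = 24.8; c'Δl = 12.86; W sinα = -3.0
Slice 2: Δl = 1.2/cos4.1° = 1.203 m; N'_2 = 44·cos4.1° − 6·1.203 = 36.7; c'Δl = 7.70; W sinα = 3.1
Slice 3: Δl = 2.0/cos14.0° = 2.061 m; N'_3 = 104·cos14.0° − 25·2.061 = 49.4; c'Δl = 13.19; W sinα = 25.2
Slice 4: Δl = 1.8/cos26.3° = 2.008 m; N'_4 = 101·cos26.3° − 23·2.008 = 44.4; c'Δl = 12.85; W sinα = 44.8
Slice 5: Δl = 2.6/cos42.6° = 3.532 m; N'_5 = 72·cos42.6° − 14·3.532 = 3.5; c'Δl = 22.61; W sinα = 48.7
Σc'Δl = 69.2 kN/m; ΣN' = 158.8 kN/m; ΣW sinα = 118.8 kN/m
Resisting = 69.2 + 158.8·tan22.3° = 69.2 + 65.1 = 134.3 kN/m
FS = 134.3 / 118.8 = 1.131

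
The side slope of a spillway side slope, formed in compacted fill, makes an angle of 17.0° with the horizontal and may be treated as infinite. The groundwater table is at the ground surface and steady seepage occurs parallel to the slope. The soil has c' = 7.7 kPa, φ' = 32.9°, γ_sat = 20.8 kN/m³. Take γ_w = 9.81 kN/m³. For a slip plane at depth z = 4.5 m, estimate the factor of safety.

With seepage parallel to the slope and the water table at the surface, the effective normal stress on the slip plane uses the buoyant unit weight γ' = γ_sat − γ_w while the driving shear stress uses γ_sat:
FS = [c' + γ' z cos²β tanφ'] / [γ_sat z sinβ cosβ]
γ' = 20.8 − 9.81 = 10.99 kN/m³
Numerator = 7.7 + 10.99·4.5·cos²17.0°·tan32.9° = 7.7 + 10.99·4.5·0.9145·0.6469 = 36.959 kPa
Denominator = 20.8·4.5·sin17.0°·cos17.0° = 20.8·4.5·0.2924·0.9563 = 26.170 kPa
FS = 36.959 / 26.170 = 1.412

FS = 1.41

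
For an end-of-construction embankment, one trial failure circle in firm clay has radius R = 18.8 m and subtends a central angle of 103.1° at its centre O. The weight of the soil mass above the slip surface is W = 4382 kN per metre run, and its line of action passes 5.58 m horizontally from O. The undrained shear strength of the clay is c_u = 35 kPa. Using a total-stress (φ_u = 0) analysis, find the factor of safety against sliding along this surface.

FS = 0.91

Taking moments about the centre O, the resisting moment is provided by the undrained shear strength acting along the arc:
Arc length L_a = R·θ = 18.8·(103.1°·π/180) = 18.8·1.7994 = 33.83 m
M_R = c_u·L_a·R = 35·33.83·18.8 = 22259.7 kN·m/m
M_D = W·d = 4382·5.58 = 24451.6 kN·m/m
FS = M_R / M_D = 22259.7 / 24451.6 = 0.910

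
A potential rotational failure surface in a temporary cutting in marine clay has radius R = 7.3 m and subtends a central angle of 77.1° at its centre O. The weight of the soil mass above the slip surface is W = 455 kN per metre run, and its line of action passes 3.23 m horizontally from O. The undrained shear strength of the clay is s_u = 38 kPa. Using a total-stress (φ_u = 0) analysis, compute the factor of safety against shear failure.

Taking moments about the centre O, the resisting moment is provided by the undrained shear strength acting along the arc:
Arc length L_a = R·θ = 7.3·(77.1°·π/180) = 7.3·1.3456 = 9.82 m
M_R = s_u·L_a·R = 38·9.82·7.3 = 2725.0 kN·m/m
M_D = W·d = 455·3.23 = 1469.7 kN·m/m
FS = M_R / M_D = 2725.0 / 1469.7 = 1.854

FS = 1.85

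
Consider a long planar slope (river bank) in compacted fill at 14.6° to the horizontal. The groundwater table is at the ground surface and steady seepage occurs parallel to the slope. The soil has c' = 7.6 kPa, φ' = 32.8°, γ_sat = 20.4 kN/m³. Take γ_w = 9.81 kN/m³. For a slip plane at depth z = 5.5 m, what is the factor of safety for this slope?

With seepage parallel to the slope and the water table at the surface, the effective normal stress on the slip plane uses the buoyant unit weight γ' = γ_sat − γ_w while the driving shear stress uses γ_sat:
FS = [c' + γ' z cos²β tanφ'] / [γ_sat z sinβ cosβ]
γ' = 20.4 − 9.81 = 10.59 kN/m³
Numerator = 7.6 + 10.59·5.5·cos²14.6°·tan32.8° = 7.6 + 10.59·5.5·0.9365·0.6445 = 42.751 kPa
Denominator = 20.4·5.5·sin14.6°·cos14.6° = 20.4·5.5·0.2521·0.9677 = 27.369 kPa
FS = 42.751 / 27.369 = 1.562

FS = 1.56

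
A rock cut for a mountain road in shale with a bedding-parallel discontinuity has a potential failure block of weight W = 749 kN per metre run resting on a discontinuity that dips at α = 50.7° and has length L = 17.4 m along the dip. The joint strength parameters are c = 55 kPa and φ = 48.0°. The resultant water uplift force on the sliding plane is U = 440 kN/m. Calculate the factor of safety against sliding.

Resolving the block weight along and normal to the plane and applying the Mohr–Coulomb strength on the joint:
N' = W cosα − U = 749·cos50.7° − 440 = 34.4 kN/m
Driving force T = W sinα = 749·sin50.7° = 579.6 kN/m
Resisting force R = c·L + N'·tanφ = 55·17.4 + 34.4·tan48.0° = 957.0 + 38.2 = 995.2 kN/m
FS = R / T = 995.2 / 579.6 = 1.717

FS = 1.72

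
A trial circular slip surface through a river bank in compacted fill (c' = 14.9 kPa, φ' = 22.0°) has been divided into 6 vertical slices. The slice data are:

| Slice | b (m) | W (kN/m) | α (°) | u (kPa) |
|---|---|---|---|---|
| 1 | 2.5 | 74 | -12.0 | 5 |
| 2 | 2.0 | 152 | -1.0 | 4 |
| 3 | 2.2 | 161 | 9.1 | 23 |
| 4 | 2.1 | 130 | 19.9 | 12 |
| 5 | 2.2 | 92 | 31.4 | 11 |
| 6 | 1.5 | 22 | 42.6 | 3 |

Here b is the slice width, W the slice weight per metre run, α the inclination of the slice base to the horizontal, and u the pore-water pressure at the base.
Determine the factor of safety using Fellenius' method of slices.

Ordinary method of slices: FS = Σ[c'·Δl_i + (W_i cosα_i − u_i·Δl_i)·tanφ'] / Σ W_i sinα_i, with Δl_i = b_i / cosα_i.
Slice 1: Δl = 2.5/cos(-12.0°) = 2.556 m; N'_1 = 74·cos(-12.0°) − 5·2.556 = 59.6; c'Δl = 38.08; W sinα = -15.4
Slice 2: Δl = 2.0/cos(-1.0°) = 2.000 m; N'_2 = 152·cos(-1.0°) − 4·2.000 = 144.0; c'Δl = 29.80; W sinα = -2.7
Slice 3: Δl = 2.2/cos9.1° = 2.228 m; N'_3 = 161·cos9.1° − 23·2.228 = 107.7; c'Δl = 33.20; W sinα = 25.5
Slice 4: Δl = 2.1/cos19.9° = 2.233 m; N'_4 = 130·cos19.9° − 12·2.233 = 95.4; c'Δl = 33.28; W sinα = 44.2
Slice 5: Δl = 2.2/cos31.4° = 2.577 m; N'_5 = 92·cos31.4° − 11·2.577 = 50.2; c'Δl = 38.40; W sinα = 47.9
Slice 6: Δl = 1.5/cos42.6° = 2.038 m; N'_6 = 22·cos42.6° − 3·2.038 = 10.1; c'Δl = 30.36; W sinα = 14.9
Σc'Δl = 203.1 kN/m; ΣN' = 467.0 kN/m; ΣW sinα = 114.5 kN/m
Resisting = 203.1 + 467.0·tan22.0° = 203.1 + 188.7 = 391.8 kN/m
FS = 391.8 / 114.5 = 3.422

FS = 3.42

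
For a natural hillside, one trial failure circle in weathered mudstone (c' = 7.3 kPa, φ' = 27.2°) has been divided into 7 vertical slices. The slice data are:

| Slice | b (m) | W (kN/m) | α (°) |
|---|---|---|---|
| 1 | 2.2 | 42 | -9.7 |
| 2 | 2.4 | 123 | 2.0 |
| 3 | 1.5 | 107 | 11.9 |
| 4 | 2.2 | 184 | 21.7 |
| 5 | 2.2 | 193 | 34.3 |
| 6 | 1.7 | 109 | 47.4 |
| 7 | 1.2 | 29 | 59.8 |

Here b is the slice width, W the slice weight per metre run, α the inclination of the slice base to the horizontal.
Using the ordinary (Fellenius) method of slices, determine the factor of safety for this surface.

Ordinary method of slices: FS = Σ[c'·Δl_i + (W_i cosα_i)·tanφ'] / Σ W_i sinα_i, with Δl_i = b_i / cosα_i.
Slice 1: Δl = 2.2/cos(-9.7°) = 2.232 m; N'_1 = 42·cos(-9.7°) = 41.4; c'Δl = 16.29; W sinα = -7.1
Slice 2: Δl = 2.4/cos2.0° = 2.401 m; N'_2 = 123·cos2.0° = 122.9; c'Δl = 17.53; W sinα = 4.3
Slice 3: Δl = 1.5/cos11.9° = 1.533 m; N'_3 = 107·cos11.9° = 104.7; c'Δl = 11.19; W sinα = 22.1
Slice 4: Δl = 2.2/cos21.7° = 2.368 m; N'_4 = 184·cos21.7° = 171.0; c'Δl = 17.28; W sinα = 68.0
Slice 5: Δl = 2.2/cos34.3° = 2.663 m; N'_5 = 193·cos34.3° = 159.4; c'Δl = 19.44; W sinα = 108.8
Slice 6: Δl = 1.7/cos47.4° = 2.512 m; N'_6 = 109·cos47.4° = 73.8; c'Δl = 18.33; W sinα = 80.2
Slice 7: Δl = 1.2/cos59.8° = 2.386 m; N'_7 = 29·cos59.8° = 14.6; c'Δl = 17.41; W sinα = 25.1
Σc'Δl = 117.5 kN/m; ΣN' = 687.8 kN/m; ΣW sinα = 301.4 kN/m
Resisting = 117.5 + 687.8·tan27.2° = 117.5 + 353.5 = 471.0 kN/m
FS = 471.0 / 301.4 = 1.563

FS = 1.56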